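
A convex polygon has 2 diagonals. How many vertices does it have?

Using d = n(n - 3)/2, we solve 2 = n(n - 3)/2.
So n(n - 3) = 4.
Testing n = 4: 4 * 1 = 4 = 4. Correct.
The polygon has 4 sides.

4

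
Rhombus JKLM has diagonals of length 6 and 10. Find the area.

The diagonals of a rhombus divide it into four right triangles.
Each triangle has legs 6/ 2 = 3 and 10/2 = 5, so each has area (1/2)*3*5 = 15/2.
Four such triangles give total area = (d1 * d2) / 2 = 30.

30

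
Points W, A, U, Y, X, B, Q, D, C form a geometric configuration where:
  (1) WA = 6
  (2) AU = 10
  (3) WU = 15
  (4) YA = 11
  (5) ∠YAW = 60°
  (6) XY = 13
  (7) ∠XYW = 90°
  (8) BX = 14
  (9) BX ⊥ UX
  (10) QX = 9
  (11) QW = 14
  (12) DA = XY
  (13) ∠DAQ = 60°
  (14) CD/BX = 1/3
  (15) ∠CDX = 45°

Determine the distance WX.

Step 1: By the law of cosines on triangle WAY: WY² = 6² + 11² − 2·6·11·cos(60°) = 91, so WY = √91.
Step 2: By the law of cosines on triangle WYX: WX² = √91² + 13² − 2·√91·13·cos(90°) = 260, so WX = 2·√65.

Therefore, the length of WX = 2·√65.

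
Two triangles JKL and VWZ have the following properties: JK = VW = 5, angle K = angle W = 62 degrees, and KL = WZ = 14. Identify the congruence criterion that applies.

The given information provides:
JK = VW = 5, angle K = angle W = 62 degrees, and KL = WZ = 14
This matches the SAS congruence theorem.
Two pairs of corresponding sides and the included angle are equal (Side-Angle-Side).

SAS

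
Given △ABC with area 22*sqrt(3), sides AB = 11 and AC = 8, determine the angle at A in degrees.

From the SAS area formula Area = (1/2)ab sin(C), rearranging gives sin(C) = 2*Area/(ab).
sin(C) = 2 * 22*sqrt(3) / (88) = sqrt(3)/2.
Therefore C = arcsin(sqrt(3)/2) = 60°.
Since sin(180° - C) = sin(C), the obtuse angle 120° gives the same area, so C = 60° or C = 120°.

60° or 120°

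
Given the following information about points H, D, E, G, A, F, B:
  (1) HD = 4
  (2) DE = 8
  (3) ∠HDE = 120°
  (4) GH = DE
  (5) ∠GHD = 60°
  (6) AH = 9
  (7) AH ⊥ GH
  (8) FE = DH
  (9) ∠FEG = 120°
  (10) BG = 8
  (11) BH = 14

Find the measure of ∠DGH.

From the given relations: GH = DE = 8.
Step 1: By the law of cosines on triangle GHD: GD² = 8² + 4² − 2·8·4·cos(60°) = 48, so GD = 4·√3.
Step 2: By the inverse law of cosines on triangle DGH: cos(∠DGH) = ((4·√3)² + 8² − 4²) / (2·4·√3·8) = 96/110.85 = 0.866, so ∠DGH = 30°.

Therefore, the measure of angle ∠DGH = 30°.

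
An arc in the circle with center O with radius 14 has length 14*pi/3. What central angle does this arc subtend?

The full circumference is 2πr = 28*pi.
The arc is 14*pi/3 / 28*pi = 1/6 of the full circle.
So the central angle = 1/6 × 360° = 60°.

60°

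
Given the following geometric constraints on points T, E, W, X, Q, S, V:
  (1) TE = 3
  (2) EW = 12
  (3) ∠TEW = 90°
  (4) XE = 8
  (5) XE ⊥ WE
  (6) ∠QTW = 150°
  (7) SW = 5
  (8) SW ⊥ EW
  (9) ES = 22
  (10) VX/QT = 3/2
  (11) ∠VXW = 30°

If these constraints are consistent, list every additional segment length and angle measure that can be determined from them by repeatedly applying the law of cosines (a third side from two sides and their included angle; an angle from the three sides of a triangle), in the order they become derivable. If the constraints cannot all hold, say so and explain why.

These constraints are not satisfiable: by the triangle inequality in triangle WES, (2) EW = 12 and (7) SW = 5 force ES ≤ 12 + 5 = 17, but (9) says ES = 22. No planar figure meets all of them, so nothing further can be derived.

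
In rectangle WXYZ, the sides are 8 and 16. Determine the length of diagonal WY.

Using the Pythagorean theorem:
d² = 8² + 16² = 64 + 256 = 320
d = sqrt(320) = 8*sqrt(5)

8*sqrt(5)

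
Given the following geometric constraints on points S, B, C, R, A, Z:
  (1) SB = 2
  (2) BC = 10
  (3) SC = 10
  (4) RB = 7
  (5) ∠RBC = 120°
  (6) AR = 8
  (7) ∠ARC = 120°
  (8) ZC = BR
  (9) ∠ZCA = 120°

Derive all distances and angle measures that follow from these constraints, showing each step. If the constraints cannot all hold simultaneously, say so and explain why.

The constraints are consistent.

From the given relations:
  ZC = BR = 7

Step 1: From CB = 10, BR = 7, and ∠CBR = 120°, by the law of cosines:
  CR² = CB² + BR² - 2·CB·BR·cos(120°) = 100 + 49 + 70 = 219
  CR ≈ 14.8

Step 2: From SB = 2, SC = 10, BC = 10, by the inverse law of cosines:
  cos(∠BSC) = (SB² + SC² - BC²) / (2·SB·SC)
  ∠BSC = 84.26°

Step 3: From BC = 10, BS = 2, CS = 10, by the inverse law of cosines:
  cos(∠CBS) = (BC² + BS² - CS²) / (2·BC·BS)
  ∠CBS = 84.26°

Step 4: From CB = 10, CS = 10, BS = 2, by the inverse law of cosines:
  cos(∠BCS) = (CB² + CS² - BS²) / (2·CB·CS)
  ∠BCS = 11.48°

Step 5: From CR = 14.8, RA = 8, and ∠CRA = 120°, by the law of cosines:
  CA² = CR² + RA² - 2·CR·RA·cos(120°) = 219 + 64 + 118.4 = 401.4
  CA ≈ 20.03

Step 6: From CB = 10, CR = 14.8, BR = 7, by the inverse law of cosines:
  cos(∠BCR) = (CB² + CR² - BR²) / (2·CB·CR)
  ∠BCR = 24.18°

Step 7: From RB = 7, RC = 14.8, BC = 10, by the inverse law of cosines:
  cos(∠BRC) = (RB² + RC² - BC²) / (2·RB·RC)
  ∠BRC = 35.82°

Step 8: From AC = 20.03, CZ = 7, and ∠ACZ = 120°, by the law of cosines:
  AZ² = AC² + CZ² - 2·AC·CZ·cos(120°) = 401.4 + 49 + 140.2 = 590.6
  AZ ≈ 24.3

Step 9: From CA = 20.03, CR = 14.8, AR = 8, by the inverse law of cosines:
  cos(∠ACR) = (CA² + CR² - AR²) / (2·CA·CR)
  ∠ACR = 20.23°

Step 10: From AC = 20.03, AR = 8, CR = 14.8, by the inverse law of cosines:
  cos(∠CAR) = (AC² + AR² - CR²) / (2·AC·AR)
  ∠CAR = 39.77°

Step 11: From AC = 20.03, AZ = 24.3, CZ = 7, by the inverse law of cosines:
  cos(∠CAZ) = (AC² + AZ² - CZ²) / (2·AC·AZ)
  ∠CAZ = 14.44°

Step 12: From ZA = 24.3, ZC = 7, AC = 20.03, by the inverse law of cosines:
  cos(∠AZC) = (ZA² + ZC² - AC²) / (2·ZA·ZC)
  ∠AZC = 45.56°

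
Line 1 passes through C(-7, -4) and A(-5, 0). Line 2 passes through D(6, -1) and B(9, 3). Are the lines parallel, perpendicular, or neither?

Slope of line 1: m1 = (0 - -4)/(-5 - -7) = 4/2 = 2
Slope of line 2: m2 = (3 - -1)/(9 - 6) = 4/3 = 4/3
m1 != m2 and m1*m2 = 8/3 != -1. Neither.

Neither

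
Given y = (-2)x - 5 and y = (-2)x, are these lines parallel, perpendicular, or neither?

Slope of line 1: m1 = -2
Slope of line 2: m2 = -2
m1 = m2, so the lines are parallel.

Parallel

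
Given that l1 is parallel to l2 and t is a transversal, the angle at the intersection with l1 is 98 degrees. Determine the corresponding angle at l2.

When a transversal crosses parallel lines, angles in the same position at each intersection are called corresponding angles.
These are always equal, so the answer is 98 degrees.

98 degrees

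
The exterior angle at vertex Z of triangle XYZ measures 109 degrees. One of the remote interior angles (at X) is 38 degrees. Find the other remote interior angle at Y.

angle Y = 109 - 38 = 71 degrees (exterior angle theorem).

71 degrees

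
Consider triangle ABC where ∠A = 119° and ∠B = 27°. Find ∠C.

Let angle C = x. Then 119 + 27 + x = 180.
x = 180 - 146 = 34 degrees.

34 degrees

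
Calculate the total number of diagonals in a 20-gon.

Each of the 20 vertices connects to 17 non-adjacent vertices via diagonals.
Total connections = 20 × 17 = 340, but each diagonal is counted twice.
Number of diagonals = 340 / 2 = 170.

170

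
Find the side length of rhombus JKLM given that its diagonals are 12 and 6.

In a rhombus, the diagonals bisect each other perpendicularly, creating four congruent right triangles.
Each triangle has legs 6 (half of 12) and 3 (half of 6).
The hypotenuse of each right triangle is a side of the rhombus:
side = sqrt(6^2 + 3^2) = sqrt(45) = 3*sqrt(5)

3*sqrt(5)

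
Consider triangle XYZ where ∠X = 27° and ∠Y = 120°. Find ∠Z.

The interior angles sum to 180°: angle Z = 180 - 27 - 120 = 33°.
The triangle is obtuse (angles 27°, 120°, 33°).

33 degrees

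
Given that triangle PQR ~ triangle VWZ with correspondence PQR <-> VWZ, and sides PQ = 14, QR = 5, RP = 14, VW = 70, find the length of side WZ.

Similar triangles have proportional sides. Setting up the proportion:
VW / PQ = WZ / QR
70 / 14 = WZ / 5
WZ = 5 * 70 / 14 = 25.

25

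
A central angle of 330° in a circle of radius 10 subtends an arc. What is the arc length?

Arc length = 2πr × θ/360
= 2π × 10 × 11/12
= 55*pi/3

55*pi/3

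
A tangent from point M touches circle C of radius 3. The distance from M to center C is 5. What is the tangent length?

tangent = √(d² - r²) = √(5² - 3²) = √(25 - 9) = √16 = 4

4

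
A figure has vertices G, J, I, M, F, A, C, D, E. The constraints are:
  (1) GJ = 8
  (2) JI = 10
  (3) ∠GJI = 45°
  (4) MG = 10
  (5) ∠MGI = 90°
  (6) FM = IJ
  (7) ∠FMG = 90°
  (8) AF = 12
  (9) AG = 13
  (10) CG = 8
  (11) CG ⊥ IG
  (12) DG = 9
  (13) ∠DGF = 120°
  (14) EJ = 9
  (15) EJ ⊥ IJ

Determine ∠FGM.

From the given relations: FM = IJ = 10.
Step 1: By the law of cosines on triangle GMF: GF² = 10² + 10² − 2·10·10·cos(90°) = 200, so GF = 10·√2.
Step 2: By the inverse law of cosines on triangle FGM: cos(∠FGM) = ((10·√2)² + 10² − 10²) / (2·10·√2·10) = 200/282.84 = 0.7071, so ∠FGM = 45°.

Therefore, the measure of angle ∠FGM = 45°.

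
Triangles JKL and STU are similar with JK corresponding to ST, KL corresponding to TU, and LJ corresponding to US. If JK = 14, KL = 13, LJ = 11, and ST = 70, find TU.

Since the triangles are similar, the ratio of corresponding sides is constant.
Scale factor k = ST / JK = 70 / 14 = 5
TU = k * KL = 5 * 13 = 65

65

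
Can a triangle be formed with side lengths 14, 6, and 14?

Sort the sides: 6, 14, 14.
It suffices to check that the sum of the two smallest exceeds the largest:
6 + 14 = 20 > 14. ✓
Yes, a valid triangle can be formed.

Yes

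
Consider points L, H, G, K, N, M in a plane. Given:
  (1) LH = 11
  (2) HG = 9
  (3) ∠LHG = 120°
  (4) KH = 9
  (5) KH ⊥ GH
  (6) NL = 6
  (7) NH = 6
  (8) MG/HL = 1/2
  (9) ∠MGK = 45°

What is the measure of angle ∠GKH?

Step 1: By the law of cosines on triangle KHG: KG² = 9² + 9² − 2·9·9·cos(90°) = 162, so KG = 9·√2.
Step 2: By the inverse law of cosines on triangle GKH: cos(∠GKH) = ((9·√2)² + 9² − 9²) / (2·9·√2·9) = 162/229.1 = 0.7071, so ∠GKH = 45°.

Therefore, the measure of angle ∠GKH = 45°.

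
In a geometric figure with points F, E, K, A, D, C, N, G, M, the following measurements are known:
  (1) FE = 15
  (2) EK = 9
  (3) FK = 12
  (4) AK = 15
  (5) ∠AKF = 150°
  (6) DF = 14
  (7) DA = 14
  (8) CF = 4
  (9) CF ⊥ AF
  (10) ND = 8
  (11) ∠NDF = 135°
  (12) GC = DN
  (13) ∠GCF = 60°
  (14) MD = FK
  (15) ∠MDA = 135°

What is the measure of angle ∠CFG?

From the given relations: GC = DN = 8.
Step 1: By the law of cosines on triangle FCG: FG² = 4² + 8² − 2·4·8·cos(60°) = 48, so FG = 4·√3.
Step 2: By the inverse law of cosines on triangle CFG: cos(∠CFG) = (4² + (4·√3)² − 8²) / (2·4·4·√3) = 0/55.43 = 0, so ∠CFG = 90°.

Therefore, the measure of angle ∠CFG = 90°.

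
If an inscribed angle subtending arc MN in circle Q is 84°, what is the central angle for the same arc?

By the inscribed angle theorem, the central angle is twice the inscribed angle.
Central angle = 2 × 84° = 168°

168°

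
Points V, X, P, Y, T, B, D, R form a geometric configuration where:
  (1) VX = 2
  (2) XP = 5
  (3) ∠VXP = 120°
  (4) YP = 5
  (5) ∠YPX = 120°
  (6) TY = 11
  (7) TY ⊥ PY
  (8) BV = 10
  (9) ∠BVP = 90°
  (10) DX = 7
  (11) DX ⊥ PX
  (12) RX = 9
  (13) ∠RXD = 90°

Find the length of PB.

Step 1: By the law of cosines on triangle VXP: VP² = 2² + 5² − 2·2·5·cos(120°) = 39, so VP = √39.
Step 2: By the law of cosines on triangle PVB: PB² = √39² + 10² − 2·√39·10·cos(90°) = 139, so PB = √139.

Therefore, the length of PB = √139.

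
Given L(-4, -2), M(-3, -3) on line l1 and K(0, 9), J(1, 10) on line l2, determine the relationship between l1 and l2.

Slope of line 1: m1 = (-3 - -2)/(-3 - -4) = -1/1 = -1
Slope of line 2: m2 = (10 - 9)/(1 - 0) = 1/1 = 1
m1 * m2 = (-1) * (1) = -1 = -1, so the lines are perpendicular.

Perpendicular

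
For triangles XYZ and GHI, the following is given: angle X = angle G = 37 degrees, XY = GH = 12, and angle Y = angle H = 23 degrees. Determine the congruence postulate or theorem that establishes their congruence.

The given information provides:
angle X = angle G = 37 degrees, XY = GH = 12, and angle Y = angle H = 23 degrees
This matches the ASA congruence theorem.
Two pairs of corresponding angles and the included side are equal (Angle-Side-Angle).

ASA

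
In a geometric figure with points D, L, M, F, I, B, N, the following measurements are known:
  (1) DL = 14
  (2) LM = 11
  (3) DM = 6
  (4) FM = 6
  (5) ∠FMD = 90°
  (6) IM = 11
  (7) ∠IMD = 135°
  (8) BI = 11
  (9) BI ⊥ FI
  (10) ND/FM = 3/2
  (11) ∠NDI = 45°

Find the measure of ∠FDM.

Step 1: By the law of cosines on triangle DMF: DF² = 6² + 6² − 2·6·6·cos(90°) = 72, so DF = 6·√2.
Step 2: By the inverse law of cosines on triangle FDM: cos(∠FDM) = ((6·√2)² + 6² − 6²) / (2·6·√2·6) = 72/101.82 = 0.7071, so ∠FDM = 45°.

Therefore, the measure of angle ∠FDM = 45°.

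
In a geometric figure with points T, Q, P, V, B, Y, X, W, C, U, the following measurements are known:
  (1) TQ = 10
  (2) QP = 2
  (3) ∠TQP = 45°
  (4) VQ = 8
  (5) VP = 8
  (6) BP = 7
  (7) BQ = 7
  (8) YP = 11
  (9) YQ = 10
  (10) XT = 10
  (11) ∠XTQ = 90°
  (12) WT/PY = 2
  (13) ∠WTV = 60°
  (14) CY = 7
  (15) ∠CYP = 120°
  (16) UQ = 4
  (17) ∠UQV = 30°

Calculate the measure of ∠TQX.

Step 1: By the law of cosines on triangle QTX: QX² = 10² + 10² − 2·10·10·cos(90°) = 200, so QX = 10·√2.
Step 2: By the inverse law of cosines on triangle TQX: cos(∠TQX) = (10² + (10·√2)² − 10²) / (2·10·10·√2) = 200/282.84 = 0.7071, so ∠TQX = 45°.

Therefore, the measure of angle ∠TQX = 45°.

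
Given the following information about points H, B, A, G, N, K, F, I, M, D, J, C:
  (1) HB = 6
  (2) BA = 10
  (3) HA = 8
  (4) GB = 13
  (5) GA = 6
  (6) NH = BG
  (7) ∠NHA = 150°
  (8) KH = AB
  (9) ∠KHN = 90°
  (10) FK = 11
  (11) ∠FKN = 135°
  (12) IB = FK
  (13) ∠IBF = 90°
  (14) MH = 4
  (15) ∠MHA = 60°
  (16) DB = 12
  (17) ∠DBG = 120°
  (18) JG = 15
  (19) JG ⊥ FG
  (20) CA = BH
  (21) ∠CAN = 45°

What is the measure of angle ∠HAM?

Step 1: By the law of cosines on triangle AHM: AM² = 8² + 4² − 2·8·4·cos(60°) = 48, so AM = 4·√3.
Step 2: By the inverse law of cosines on triangle HAM: cos(∠HAM) = (8² + (4·√3)² − 4²) / (2·8·4·√3) = 96/110.85 = 0.866, so ∠HAM = 30°.

Therefore, the measure of angle ∠HAM = 30°.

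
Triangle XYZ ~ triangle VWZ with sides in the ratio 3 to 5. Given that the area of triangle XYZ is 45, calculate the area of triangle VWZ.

For similar figures, the area ratio equals the square of the side ratio.
Side ratio (XYZ to VWZ) = 3:5, so area ratio = 3^2:5^2 = 9:25.
If the area of XYZ is 45, then the area of VWZ = 45 * (25/9) = 125.

125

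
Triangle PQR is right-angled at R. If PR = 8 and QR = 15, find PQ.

By the Pythagorean theorem: PQ^2 = PR^2 + QR^2
PQ^2 = 8^2 + 15^2 = 64 + 225 = 289
PQ = sqrt(289) = 17

17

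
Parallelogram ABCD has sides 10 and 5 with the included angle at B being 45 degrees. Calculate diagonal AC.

Using the law of cosines:
d^2 = 10^2 + 5^2 - 2(10)(5)cos(45 degrees)
d^2 = 100 + 25 - 100*sqrt(2)/2
d^2 = 125 - 50*sqrt(2)
d = 5*sqrt(5 - 2*sqrt(2))

5*sqrt(5 - 2*sqrt(2))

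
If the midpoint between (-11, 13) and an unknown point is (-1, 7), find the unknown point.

Using the midpoint formula: M = ((x1 + x2)/2, (y1 + y2)/2)
We know M = (-1, 7) and K = (-11, 13)
For x: -1 = (-11 + x2)/2, so x2 = 2*-1 - -11 = 9
For y: 7 = (13 + y2)/2, so y2 = 2*7 - 13 = 1
J = (9, 1)

(9, 1)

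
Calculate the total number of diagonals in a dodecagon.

The number of diagonals in an n-gon is n(n - 3)/2.
For n = 12: 12(12 - 3)/2 = 12 × 9 / 2 = 54.

54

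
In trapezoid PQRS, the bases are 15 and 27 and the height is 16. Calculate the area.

Area = (15 + 27) * 16 / 2 = 672 / 2 = 336

336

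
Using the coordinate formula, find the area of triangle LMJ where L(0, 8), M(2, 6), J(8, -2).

The Shoelace formula computes the area from vertex coordinates by summing cross products.
For vertices (0,8), (2,6), (8,-2):
Signed sum = 0*6 - 2*8 + 2*-2 - 8*6 + 8*8 - 0*-2
= -16 + -52 + 64 = -4
Area = (1/2)|-4| = 2.

2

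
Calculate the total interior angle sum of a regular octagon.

The sum of interior angles of an n-sided polygon is (n - 2) * 180.
For n = 8: (8 - 2) * 180 = 6 * 180 = 1080 degrees.

1080 degrees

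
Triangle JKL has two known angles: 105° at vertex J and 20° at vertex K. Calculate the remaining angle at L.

Let angle L = x. Then 105 + 20 + x = 180.
x = 180 - 125 = 55 degrees.

55 degrees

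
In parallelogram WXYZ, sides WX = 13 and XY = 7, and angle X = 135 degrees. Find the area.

Area = a * b * sin(theta)
Area = 13 * 7 * sin(135 degrees)
Area = 91 * sqrt(2)/2
Area = 91*sqrt(2)/2

91*sqrt(2)/2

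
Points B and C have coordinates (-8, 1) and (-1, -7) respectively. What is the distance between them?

d = sqrt((7)^2 + (-8)^2) = sqrt(113)

sqrt(113)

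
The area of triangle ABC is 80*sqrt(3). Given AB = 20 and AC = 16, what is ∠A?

From the SAS area formula Area = (1/2)ab sin(C), rearranging gives sin(C) = 2*Area/(ab).
sin(C) = 2 * 80*sqrt(3) / (320) = sqrt(3)/2.
Therefore C = arcsin(sqrt(3)/2) = 60°.
Since sin(180° - C) = sin(C), the obtuse angle 120° gives the same area, so C = 60° or C = 120°.

60° or 120°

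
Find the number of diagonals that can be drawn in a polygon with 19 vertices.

The number of diagonals in an n-gon is n(n - 3)/2.
For n = 19: 19(19 - 3)/2 = 19 × 16 / 2 = 152.

152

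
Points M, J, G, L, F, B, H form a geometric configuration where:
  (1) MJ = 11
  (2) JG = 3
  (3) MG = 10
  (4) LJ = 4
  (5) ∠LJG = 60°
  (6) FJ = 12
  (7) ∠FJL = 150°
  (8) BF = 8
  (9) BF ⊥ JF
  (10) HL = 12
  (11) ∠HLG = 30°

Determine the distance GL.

Step 1: By the law of cosines on triangle GJL: GL² = 3² + 4² − 2·3·4·cos(60°) = 13, so GL = √13.

Therefore, the length of GL = √13.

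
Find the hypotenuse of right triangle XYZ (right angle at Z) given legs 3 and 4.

XY = sqrt(3^2 + 4^2) = sqrt(25) = 5

5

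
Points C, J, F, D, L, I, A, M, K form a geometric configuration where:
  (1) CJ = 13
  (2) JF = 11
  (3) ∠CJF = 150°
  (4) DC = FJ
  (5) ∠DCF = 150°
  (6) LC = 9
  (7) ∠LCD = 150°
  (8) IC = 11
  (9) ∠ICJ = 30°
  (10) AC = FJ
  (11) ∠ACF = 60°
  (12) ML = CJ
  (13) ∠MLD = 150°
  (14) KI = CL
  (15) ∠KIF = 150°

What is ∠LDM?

From the given relations: DC = FJ = 11; ML = CJ = 13.
Step 1: By the law of cosines on triangle DCL: DL² = 11² + 9² − 2·11·9·cos(150°) = 373.47, so DL ≈ 19.33.
Step 2: By the law of cosines on triangle DLM: DM² = 19.33² + 13² − 2·19.33·13·cos(150°) = 977.62, so DM ≈ 31.27.
Step 3: By the inverse law of cosines on triangle LDM: cos(∠LDM) = (19.33² + 31.27² − 13²) / (2·19.33·31.27) = 1182.09/1208.49 = 0.9782, so ∠LDM = 12°.

Therefore, the measure of angle ∠LDM = 12°.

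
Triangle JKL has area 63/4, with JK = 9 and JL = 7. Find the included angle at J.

Area = (1/2) * a * b * sin(C)
sin(C) = 2 * Area / (a * b)
sin(C) = 2 * 63/4 / (9 * 7)
sin(C) = 1/2
C = arcsin(1/2) = 30°
Since sin(180° - C) = sin(C), the obtuse angle 150° gives the same area, so C = 30° or C = 150°.

30° or 150°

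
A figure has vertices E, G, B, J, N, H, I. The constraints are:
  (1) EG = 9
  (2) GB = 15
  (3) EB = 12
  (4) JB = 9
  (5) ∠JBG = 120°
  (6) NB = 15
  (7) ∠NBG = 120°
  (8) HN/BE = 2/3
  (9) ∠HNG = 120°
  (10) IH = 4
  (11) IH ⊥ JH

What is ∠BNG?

Step 1: By the law of cosines on triangle NBG: NG² = 15² + 15² − 2·15·15·cos(120°) = 675, so NG = 15·√3.
Step 2: By the inverse law of cosines on triangle BNG: cos(∠BNG) = (15² + (15·√3)² − 15²) / (2·15·15·√3) = 675/779.42 = 0.866, so ∠BNG = 30°.

Therefore, the measure of angle ∠BNG = 30°.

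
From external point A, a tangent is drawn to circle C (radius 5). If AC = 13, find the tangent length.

tangent = √(d² - r²) = √(13² - 5²) = √(169 - 25) = √144 = 12

12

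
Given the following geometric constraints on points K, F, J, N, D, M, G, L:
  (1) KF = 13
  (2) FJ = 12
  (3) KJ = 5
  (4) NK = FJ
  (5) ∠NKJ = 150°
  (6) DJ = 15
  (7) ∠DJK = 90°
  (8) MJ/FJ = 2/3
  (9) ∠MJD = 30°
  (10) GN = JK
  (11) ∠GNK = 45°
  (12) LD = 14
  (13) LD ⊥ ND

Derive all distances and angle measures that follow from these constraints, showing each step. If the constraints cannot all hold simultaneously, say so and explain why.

The constraints are consistent.

From the given relations:
  NK = FJ = 12
  MJ = 2/3·FJ = 2/3·12 = 8
  GN = JK = 5

Step 1: From KJ = 5, JD = 15, and ∠KJD = 90°, by the law of cosines:
  KD² = KJ² + JD² - 2·KJ·JD·cos(90°) = 25 + 225 - 0 = 250
  KD = 5·√10

Step 2: From KN = 12, NG = 5, and ∠KNG = 45°, by the law of cosines:
  KG² = KN² + NG² - 2·KN·NG·cos(45°) = 144 + 25 - 84.85 = 84.15
  KG ≈ 9.17

Step 3: From JK = 5, KN = 12, and ∠JKN = 150°, by the law of cosines:
  JN² = JK² + KN² - 2·JK·KN·cos(150°) = 25 + 144 + 103.9 = 272.9
  JN ≈ 16.52

Step 4: From DJ = 15, JM = 8, and ∠DJM = 30°, by the law of cosines:
  DM² = DJ² + JM² - 2·DJ·JM·cos(30°) = 225 + 64 - 207.8 = 81.15
  DM ≈ 9.01

Step 5: From KF = 13, KJ = 5, FJ = 12, by the inverse law of cosines:
  cos(∠FKJ) = (KF² + KJ² - FJ²) / (2·KF·KJ)
  ∠FKJ = 67.38°

Step 6: From FJ = 12, FK = 13, JK = 5, by the inverse law of cosines:
  cos(∠JFK) = (FJ² + FK² - JK²) / (2·FJ·FK)
  ∠JFK = 22.62°

Step 7: From JF = 12, JK = 5, FK = 13, by the inverse law of cosines:
  cos(∠FJK) = (JF² + JK² - FK²) / (2·JF·JK)
  ∠FJK = 90°

Step 8: From KD = 5·√10, KJ = 5, DJ = 15, by the inverse law of cosines:
  cos(∠DKJ) = (KD² + KJ² - DJ²) / (2·KD·KJ)
  ∠DKJ = 71.57°

Step 9: From KG = 9.17, KN = 12, GN = 5, by the inverse law of cosines:
  cos(∠GKN) = (KG² + KN² - GN²) / (2·KG·KN)
  ∠GKN = 22.67°

Step 10: From JK = 5, JN = 16.52, KN = 12, by the inverse law of cosines:
  cos(∠KJN) = (JK² + JN² - KN²) / (2·JK·JN)
  ∠KJN = 21.3°

Step 11: From NJ = 16.52, NK = 12, JK = 5, by the inverse law of cosines:
  cos(∠JNK) = (NJ² + NK² - JK²) / (2·NJ·NK)
  ∠JNK = 8.7°

Step 12: From DJ = 15, DK = 5·√10, JK = 5, by the inverse law of cosines:
  cos(∠JDK) = (DJ² + DK² - JK²) / (2·DJ·DK)
  ∠JDK = 18.43°

Step 13: From DJ = 15, DM = 9.01, JM = 8, by the inverse law of cosines:
  cos(∠JDM) = (DJ² + DM² - JM²) / (2·DJ·DM)
  ∠JDM = 26.36°

Step 14: From MD = 9.01, MJ = 8, DJ = 15, by the inverse law of cosines:
  cos(∠DMJ) = (MD² + MJ² - DJ²) / (2·MD·MJ)
  ∠DMJ = 123.64°

Step 15: From GK = 9.17, GN = 5, KN = 12, by the inverse law of cosines:
  cos(∠KGN) = (GK² + GN² - KN²) / (2·GK·GN)
  ∠KGN = 112.33°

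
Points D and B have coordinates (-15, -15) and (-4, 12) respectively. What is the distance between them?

The horizontal distance is |-4 - -15| = 11 and the vertical distance is |12 - -15| = 27.
By the Pythagorean theorem, d = sqrt(11^2 + 27^2) = sqrt(850) = 5*sqrt(34).

5*sqrt(34)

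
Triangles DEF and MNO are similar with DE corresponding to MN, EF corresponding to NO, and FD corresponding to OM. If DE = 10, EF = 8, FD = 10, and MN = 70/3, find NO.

Similar triangles have proportional sides. Setting up the proportion:
MN / DE = NO / EF
70/3 / 10 = NO / 8
NO = 8 * 70/3 / 10 = 56/3.

56/3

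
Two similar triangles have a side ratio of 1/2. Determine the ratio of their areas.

Area ratio = (side ratio)^2 = (1/2)^2 = 1:4.

1:4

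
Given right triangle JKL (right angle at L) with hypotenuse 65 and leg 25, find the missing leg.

KL = sqrt(65^2 - 25^2) = sqrt(3600) = 60

60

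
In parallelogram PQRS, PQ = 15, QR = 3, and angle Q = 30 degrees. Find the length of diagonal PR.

Using the law of cosines:
d^2 = 15^2 + 3^2 - 2(15)(3)cos(30 degrees)
d^2 = 225 + 9 - 90*sqrt(3)/2
d^2 = 234 - 45*sqrt(3)
d = 3*sqrt(26 - 5*sqrt(3))

3*sqrt(26 - 5*sqrt(3))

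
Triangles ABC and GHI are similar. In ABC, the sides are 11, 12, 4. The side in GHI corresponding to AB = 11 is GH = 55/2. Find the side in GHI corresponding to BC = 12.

Similar triangles have proportional sides. Setting up the proportion:
GH / AB = HI / BC
55/2 / 11 = HI / 12
HI = 12 * 55/2 / 11 = 30.

30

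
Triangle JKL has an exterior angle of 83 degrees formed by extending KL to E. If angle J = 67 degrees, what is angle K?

The exterior angle theorem states that an exterior angle equals the sum of the two non-adjacent interior angles.
So 83 = 67 + angle K, which gives angle K = 83 - 67 = 16 degrees.

16 degrees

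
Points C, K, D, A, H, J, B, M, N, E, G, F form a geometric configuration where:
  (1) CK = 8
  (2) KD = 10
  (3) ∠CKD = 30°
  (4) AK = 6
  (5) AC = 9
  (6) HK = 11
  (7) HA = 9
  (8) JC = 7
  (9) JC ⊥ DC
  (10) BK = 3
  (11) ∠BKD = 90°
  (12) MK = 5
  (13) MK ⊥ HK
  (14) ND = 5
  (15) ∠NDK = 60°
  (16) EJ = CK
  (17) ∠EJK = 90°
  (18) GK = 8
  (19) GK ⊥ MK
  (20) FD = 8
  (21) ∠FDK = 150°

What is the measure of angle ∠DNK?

Step 1: By the law of cosines on triangle NDK: NK² = 5² + 10² − 2·5·10·cos(60°) = 75, so NK = 5·√3.
Step 2: By the inverse law of cosines on triangle DNK: cos(∠DNK) = (5² + (5·√3)² − 10²) / (2·5·5·√3) = 0/86.6 = 0, so ∠DNK = 90°.

Therefore, the measure of angle ∠DNK = 90°.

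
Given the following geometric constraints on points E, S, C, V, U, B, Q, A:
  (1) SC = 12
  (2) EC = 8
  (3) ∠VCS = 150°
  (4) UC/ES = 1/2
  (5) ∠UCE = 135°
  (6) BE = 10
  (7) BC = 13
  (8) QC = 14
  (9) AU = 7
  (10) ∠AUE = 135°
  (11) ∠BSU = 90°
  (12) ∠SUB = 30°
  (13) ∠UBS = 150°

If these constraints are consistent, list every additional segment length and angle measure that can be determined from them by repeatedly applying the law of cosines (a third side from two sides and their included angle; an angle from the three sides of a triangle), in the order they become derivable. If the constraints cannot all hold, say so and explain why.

These constraints are not satisfiable: (11), (12) and (13) are the three interior angles of triangle BSU, which must sum to 180°, but 90° + 30° + 150° = 270°. No planar figure meets all of them, so nothing further can be derived.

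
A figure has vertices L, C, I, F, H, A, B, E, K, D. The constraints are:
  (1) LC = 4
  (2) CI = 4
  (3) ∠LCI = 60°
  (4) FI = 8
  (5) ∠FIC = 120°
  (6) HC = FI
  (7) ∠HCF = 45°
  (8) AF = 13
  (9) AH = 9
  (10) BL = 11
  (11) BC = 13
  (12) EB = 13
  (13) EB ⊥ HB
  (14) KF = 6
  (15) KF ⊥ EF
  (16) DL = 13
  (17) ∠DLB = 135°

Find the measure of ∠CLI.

Step 1: By the law of cosines on triangle LCI: LI² = 4² + 4² − 2·4·4·cos(60°) = 16, so LI = 4.
Step 2: By the inverse law of cosines on triangle CLI: cos(∠CLI) = (4² + 4² − 4²) / (2·4·4) = 16/32 = 0.5, so ∠CLI = 60°.

Therefore, the measure of angle ∠CLI = 60°.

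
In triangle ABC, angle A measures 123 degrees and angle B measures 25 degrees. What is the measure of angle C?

By the triangle angle sum property, the three interior angles of any triangle add up to 180°.
We know angle A = 123° and angle B = 25°, so their sum is 148°.
Therefore angle C = 180° - 148° = 32°.

32 degrees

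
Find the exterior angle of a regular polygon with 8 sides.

Each exterior angle of a regular n-gon is 360 / n.
For n = 8: 360 / 8 = 45 degrees.

45 degrees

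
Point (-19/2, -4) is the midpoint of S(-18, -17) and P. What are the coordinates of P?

Using the midpoint formula: M = ((x1 + x2)/2, (y1 + y2)/2)
We know M = (-19/2, -4) and S = (-18, -17)
For x: -19/2 = (-18 + x2)/2, so x2 = 2*-19/2 - -18 = -1
For y: -4 = (-17 + y2)/2, so y2 = 2*-4 - -17 = 9
P = (-1, 9)

(-1, 9)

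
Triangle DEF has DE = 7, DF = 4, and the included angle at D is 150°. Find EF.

Law of cosines: EF^2 = 7^2 + 4^2 - 2(7)(4)cos(150°) = 28*sqrt(3) + 65, so EF = sqrt(28*sqrt(3) + 65).

sqrt(28*sqrt(3) + 65)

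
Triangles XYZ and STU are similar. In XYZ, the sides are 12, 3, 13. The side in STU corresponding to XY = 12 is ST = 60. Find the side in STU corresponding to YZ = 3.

Similar triangles have proportional sides. Setting up the proportion:
ST / XY = TU / YZ
60 / 12 = TU / 3
TU = 3 * 60 / 12 = 15.

15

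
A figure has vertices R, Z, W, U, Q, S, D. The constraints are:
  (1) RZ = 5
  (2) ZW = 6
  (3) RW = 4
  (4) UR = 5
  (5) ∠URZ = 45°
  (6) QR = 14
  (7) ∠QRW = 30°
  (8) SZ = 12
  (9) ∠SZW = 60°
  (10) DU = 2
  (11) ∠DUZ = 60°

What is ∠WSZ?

Step 1: By the law of cosines on triangle SZW: SW² = 12² + 6² − 2·12·6·cos(60°) = 108, so SW = 6·√3.
Step 2: By the inverse law of cosines on triangle WSZ: cos(∠WSZ) = ((6·√3)² + 12² − 6²) / (2·6·√3·12) = 216/249.42 = 0.866, so ∠WSZ = 30°.

Therefore, the measure of angle ∠WSZ = 30°.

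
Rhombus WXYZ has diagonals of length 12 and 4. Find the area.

Area of a rhombus = (d1 * d2) / 2
Area = (12 * 4) / 2
Area = 48 / 2
Area = 24

24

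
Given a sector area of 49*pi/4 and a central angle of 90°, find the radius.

The sector covers 90°/360° = 1/4 of the full circle.
Full circle area = 49*pi/4 / 1/4 = 49*pi.
Since full area = πr², we get r² = 49*pi/π = 49, so r = 7.

7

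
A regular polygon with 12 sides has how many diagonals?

Each of the 12 vertices connects to 9 non-adjacent vertices via diagonals.
Total connections = 12 × 9 = 108, but each diagonal is counted twice.
Number of diagonals = 108 / 2 = 54.

54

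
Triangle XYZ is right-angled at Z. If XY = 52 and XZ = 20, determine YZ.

Rearranging the Pythagorean theorem to solve for the unknown leg:
leg^2 = hypotenuse^2 - known_leg^2 = 2704 - 400 = 2304
leg = sqrt(2304) = 48.

48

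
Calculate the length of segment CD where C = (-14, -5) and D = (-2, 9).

d = sqrt((-2 - -14)^2 + (9 - -5)^2)
d = sqrt(12^2 + 14^2)
d = sqrt(144 + 196)
d = sqrt(340) = 2*sqrt(85)

2*sqrt(85)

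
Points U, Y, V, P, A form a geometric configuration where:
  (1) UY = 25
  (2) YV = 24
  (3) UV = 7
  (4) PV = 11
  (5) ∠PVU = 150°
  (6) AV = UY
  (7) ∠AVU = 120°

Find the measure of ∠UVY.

Step 1: By the inverse law of cosines on triangle UVY: cos(∠UVY) = (7² + 24² − 25²) / (2·7·24) = 0/336 = 0, so ∠UVY = 90°.

Therefore, the measure of angle ∠UVY = 90°.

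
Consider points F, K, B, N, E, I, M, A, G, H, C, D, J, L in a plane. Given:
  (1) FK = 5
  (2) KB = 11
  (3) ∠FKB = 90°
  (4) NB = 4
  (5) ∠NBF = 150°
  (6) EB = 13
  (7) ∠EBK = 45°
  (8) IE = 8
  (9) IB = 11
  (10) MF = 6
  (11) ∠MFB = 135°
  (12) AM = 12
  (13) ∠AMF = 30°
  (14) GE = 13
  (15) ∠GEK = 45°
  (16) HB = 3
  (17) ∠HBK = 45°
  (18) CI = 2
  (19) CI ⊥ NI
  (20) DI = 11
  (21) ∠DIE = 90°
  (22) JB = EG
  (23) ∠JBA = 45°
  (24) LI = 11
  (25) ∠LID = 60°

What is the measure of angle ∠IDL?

Step 1: By the law of cosines on triangle DIL: DL² = 11² + 11² − 2·11·11·cos(60°) = 121, so DL = 11.
Step 2: By the inverse law of cosines on triangle IDL: cos(∠IDL) = (11² + 11² − 11²) / (2·11·11) = 121/242 = 0.5, so ∠IDL = 60°.

Therefore, the measure of angle ∠IDL = 60°.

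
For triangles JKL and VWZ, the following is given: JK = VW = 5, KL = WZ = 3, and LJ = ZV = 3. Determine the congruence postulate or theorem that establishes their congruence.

The given information matches SSS: All three pairs of corresponding sides are equal (Side-Side-Side).

SSS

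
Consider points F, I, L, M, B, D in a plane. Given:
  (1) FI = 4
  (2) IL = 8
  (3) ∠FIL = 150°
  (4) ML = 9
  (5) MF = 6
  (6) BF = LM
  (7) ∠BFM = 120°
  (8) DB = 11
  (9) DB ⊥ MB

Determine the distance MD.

From the given relations: BF = LM = 9.
Step 1: By the law of cosines on triangle BFM: BM² = 9² + 6² − 2·9·6·cos(120°) = 171, so BM = 3·√19.
Step 2: By the law of cosines on triangle MBD: MD² = (3·√19)² + 11² − 2·3·√19·11·cos(90°) = 292, so MD = 2·√73.

Therefore, the length of MD = 2·√73.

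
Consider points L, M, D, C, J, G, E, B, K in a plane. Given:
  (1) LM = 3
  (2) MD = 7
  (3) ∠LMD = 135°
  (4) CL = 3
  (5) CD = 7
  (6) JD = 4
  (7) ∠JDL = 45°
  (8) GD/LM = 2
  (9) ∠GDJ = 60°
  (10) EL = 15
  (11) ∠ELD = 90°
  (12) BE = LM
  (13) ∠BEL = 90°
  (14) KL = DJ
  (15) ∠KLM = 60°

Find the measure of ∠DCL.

Step 1: By the law of cosines on triangle DML: DL² = 7² + 3² − 2·7·3·cos(135°) = 87.7, so DL ≈ 9.36.
Step 2: By the inverse law of cosines on triangle DCL: cos(∠DCL) = (7² + 3² − 9.36²) / (2·7·3) = -29.7/42 = -0.7071, so ∠DCL = 135°.

Therefore, the measure of angle ∠DCL = 135°.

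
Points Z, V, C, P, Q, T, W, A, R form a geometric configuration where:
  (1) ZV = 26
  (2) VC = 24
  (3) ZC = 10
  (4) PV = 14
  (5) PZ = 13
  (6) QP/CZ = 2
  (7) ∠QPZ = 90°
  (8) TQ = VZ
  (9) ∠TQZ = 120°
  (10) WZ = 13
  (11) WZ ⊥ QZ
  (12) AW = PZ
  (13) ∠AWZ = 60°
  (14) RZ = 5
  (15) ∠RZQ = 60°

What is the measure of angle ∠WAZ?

From the given relations: AW = PZ = 13.
Step 1: By the law of cosines on triangle AWZ: AZ² = 13² + 13² − 2·13·13·cos(60°) = 169, so AZ = 13.
Step 2: By the inverse law of cosines on triangle WAZ: cos(∠WAZ) = (13² + 13² − 13²) / (2·13·13) = 169/338 = 0.5, so ∠WAZ = 60°.

Therefore, the measure of angle ∠WAZ = 60°.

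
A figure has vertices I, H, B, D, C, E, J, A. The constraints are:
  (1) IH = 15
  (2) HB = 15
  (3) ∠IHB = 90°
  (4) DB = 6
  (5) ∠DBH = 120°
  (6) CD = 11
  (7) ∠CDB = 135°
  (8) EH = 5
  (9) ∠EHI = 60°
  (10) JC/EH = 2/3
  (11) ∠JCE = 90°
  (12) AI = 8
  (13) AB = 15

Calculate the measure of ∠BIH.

Step 1: By the law of cosines on triangle IHB: IB² = 15² + 15² − 2·15·15·cos(90°) = 450, so IB = 15·√2.
Step 2: By the inverse law of cosines on triangle BIH: cos(∠BIH) = ((15·√2)² + 15² − 15²) / (2·15·√2·15) = 450/636.4 = 0.7071, so ∠BIH = 45°.

Therefore, the measure of angle ∠BIH = 45°.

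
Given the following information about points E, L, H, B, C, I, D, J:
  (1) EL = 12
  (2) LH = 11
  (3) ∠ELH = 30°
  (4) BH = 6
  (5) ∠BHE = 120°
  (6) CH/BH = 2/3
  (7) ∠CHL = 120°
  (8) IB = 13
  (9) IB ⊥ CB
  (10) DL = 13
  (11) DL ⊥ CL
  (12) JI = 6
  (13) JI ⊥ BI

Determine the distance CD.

From the given relations: CH = 2/3·BH = 2/3·6 = 4.
Step 1: By the law of cosines on triangle LHC: LC² = 11² + 4² − 2·11·4·cos(120°) = 181, so LC = √181.
Step 2: By the law of cosines on triangle CLD: CD² = √181² + 13² − 2·√181·13·cos(90°) = 350, so CD = 5·√14.

Therefore, the length of CD = 5·√14.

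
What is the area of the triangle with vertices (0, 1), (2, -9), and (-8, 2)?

The Shoelace formula computes the area from vertex coordinates by summing cross products.
For vertices (0,1), (2,-9), (-8,2):
Signed sum = 0*-9 - 2*1 + 2*2 - -8*-9 + -8*1 - 0*2
= -2 + -68 + -8 = -78
Area = (1/2)|-78| = 39.

39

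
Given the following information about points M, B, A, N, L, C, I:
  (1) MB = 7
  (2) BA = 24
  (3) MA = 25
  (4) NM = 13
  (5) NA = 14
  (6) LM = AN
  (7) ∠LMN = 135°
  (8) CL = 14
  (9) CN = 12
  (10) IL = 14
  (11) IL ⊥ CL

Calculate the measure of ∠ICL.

Step 1: By the law of cosines on triangle CLI: CI² = 14² + 14² − 2·14·14·cos(90°) = 392, so CI = 14·√2.
Step 2: By the inverse law of cosines on triangle ICL: cos(∠ICL) = ((14·√2)² + 14² − 14²) / (2·14·√2·14) = 392/554.37 = 0.7071, so ∠ICL = 45°.

Therefore, the measure of angle ∠ICL = 45°.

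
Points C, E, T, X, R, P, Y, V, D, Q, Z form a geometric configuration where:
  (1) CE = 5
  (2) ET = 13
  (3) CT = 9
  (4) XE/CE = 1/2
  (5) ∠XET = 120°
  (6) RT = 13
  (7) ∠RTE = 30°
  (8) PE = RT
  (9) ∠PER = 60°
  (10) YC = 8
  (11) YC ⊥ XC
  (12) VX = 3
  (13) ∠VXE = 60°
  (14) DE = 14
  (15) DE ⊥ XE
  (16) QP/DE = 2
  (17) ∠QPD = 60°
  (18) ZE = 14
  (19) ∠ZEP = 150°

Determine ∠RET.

Step 1: By the law of cosines on triangle ETR: ER² = 13² + 13² − 2·13·13·cos(30°) = 45.28, so ER ≈ 6.73.
Step 2: By the inverse law of cosines on triangle RET: cos(∠RET) = (6.73² + 13² − 13²) / (2·6.73·13) = 45.28/174.96 = 0.2588, so ∠RET = 75°.

Therefore, the measure of angle ∠RET = 75°.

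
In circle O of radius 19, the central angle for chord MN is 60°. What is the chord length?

Chord length = 2r sin(θ/2)
= 2 × 19 × sin(60°/2)
= 2 × 19 × sin(30°)
= 19

19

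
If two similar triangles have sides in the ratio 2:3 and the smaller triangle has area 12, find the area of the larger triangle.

For similar figures, the area ratio equals the square of the side ratio.
Side ratio (the smaller triangle to the larger triangle) = 2:3, so area ratio = 2^2:3^2 = 4:9.
If the area of the smaller triangle is 12, then the area of the larger triangle = 12 * (9/4) = 27.

27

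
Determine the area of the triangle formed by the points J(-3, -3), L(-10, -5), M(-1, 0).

The Shoelace formula computes the area from vertex coordinates by summing cross products.
For vertices (-3,-3), (-10,-5), (-1,0):
Signed sum = -3*-5 - -10*-3 + -10*0 - -1*-5 + -1*-3 - -3*0
= -15 + -5 + 3 = -17
Area = (1/2)|-17| = 17/2.

17/2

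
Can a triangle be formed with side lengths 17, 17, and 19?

For three segments to close into a triangle, no single side can be as long as the other two combined.
The longest side is 19, and 17 + 17 = 34 > 19.
A triangle can be formed.

Yes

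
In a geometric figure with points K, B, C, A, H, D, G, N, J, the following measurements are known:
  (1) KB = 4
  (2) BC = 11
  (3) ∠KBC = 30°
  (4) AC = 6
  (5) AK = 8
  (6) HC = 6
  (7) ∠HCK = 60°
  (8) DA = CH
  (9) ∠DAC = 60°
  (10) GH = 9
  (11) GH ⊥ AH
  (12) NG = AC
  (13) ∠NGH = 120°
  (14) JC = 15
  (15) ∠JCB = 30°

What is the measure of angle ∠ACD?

From the given relations: DA = CH = 6.
Step 1: By the law of cosines on triangle CAD: CD² = 6² + 6² − 2·6·6·cos(60°) = 36, so CD = 6.
Step 2: By the inverse law of cosines on triangle ACD: cos(∠ACD) = (6² + 6² − 6²) / (2·6·6) = 36/72 = 0.5, so ∠ACD = 60°.

Therefore, the measure of angle ∠ACD = 60°.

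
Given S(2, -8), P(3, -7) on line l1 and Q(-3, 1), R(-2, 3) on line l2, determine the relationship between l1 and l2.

Slope of line 1: m1 = (-7 - -8)/(3 - 2) = 1/1 = 1
Slope of line 2: m2 = (3 - 1)/(-2 - -3) = 2/1 = 2
For parallel lines we need equal slopes: 1 != 2.
For perpendicular lines we need m1*m2 = -1: (1)(2) = 2 != -1.
Since neither condition holds, the lines are neither parallel nor perpendicular.

Neither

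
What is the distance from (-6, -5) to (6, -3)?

d = sqrt((12)^2 + (2)^2) = sqrt(148) = 2*sqrt(37)

2*sqrt(37)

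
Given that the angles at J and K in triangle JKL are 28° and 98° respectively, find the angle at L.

angle L = 180 - 28 - 98 = 54 degrees.

54 degrees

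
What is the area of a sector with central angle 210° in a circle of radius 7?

The full circle has area πr² = π(7)² = 49*pi.
The sector covers 210° out of 360°, a fraction of 7/12.
Sector area = 49*pi × 7/12 = 343*pi/12.

343*pi/12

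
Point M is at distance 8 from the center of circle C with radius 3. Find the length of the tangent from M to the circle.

Let T be the point of tangency. Then CT ⊥ MT (radius ⊥ tangent).
In right triangle CTM: CM² = CT² + MT²
8² = 3² + MT²
MT² = 55, MT = sqrt(55)

sqrt(55)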